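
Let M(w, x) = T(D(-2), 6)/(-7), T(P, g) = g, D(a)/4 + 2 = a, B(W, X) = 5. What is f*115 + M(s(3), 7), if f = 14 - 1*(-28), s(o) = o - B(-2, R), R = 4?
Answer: 33804/7 ≈ 4829.1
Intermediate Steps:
D(a) = -8 + 4*a
s(o) = -5 + o (s(o) = o - 1*5 = o - 5 = -5 + o)
M(w, x) = -6/7 (M(w, x) = 6/(-7) = 6*(-⅐) = -6/7)
f = 42 (f = 14 + 28 = 42)
f*115 + M(s(3), 7) = 42*115 - 6/7 = 4830 - 6/7 = 33804/7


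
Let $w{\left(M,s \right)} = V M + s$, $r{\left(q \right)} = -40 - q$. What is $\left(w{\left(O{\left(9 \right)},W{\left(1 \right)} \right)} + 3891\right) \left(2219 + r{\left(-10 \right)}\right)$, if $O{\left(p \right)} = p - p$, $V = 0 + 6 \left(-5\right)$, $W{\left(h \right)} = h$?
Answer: $8519588$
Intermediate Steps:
$V = -30$ ($V = 0 - 30 = -30$)
$O{\left(p \right)} = 0$
$w{\left(M,s \right)} = s - 30 M$ ($w{\left(M,s \right)} = - 30 M + s = s - 30 M$)
$\left(w{\left(O{\left(9 \right)},W{\left(1 \right)} \right)} + 3891\right) \left(2219 + r{\left(-10 \right)}\right) = \left(\left(1 - 0\right) + 3891\right) \left(2219 - 30\right) = \left(\left(1 + 0\right) + 3891\right) \left(2219 + \left(-40 + 10\right)\right) = \left(1 + 3891\right) \left(2219 - 30\right) = 3892 \cdot 2189 = 8519588$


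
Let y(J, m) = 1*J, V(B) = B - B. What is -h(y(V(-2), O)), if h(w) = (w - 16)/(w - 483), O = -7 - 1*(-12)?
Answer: -16/483 ≈ -0.033126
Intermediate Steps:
O = 5 (O = -7 + 12 = 5)
V(B) = 0
y(J, m) = J
h(w) = (-16 + w)/(-483 + w)
-h(y(V(-2), O)) = -(-16 + 0)/(-483 + 0) = -(-16)/(-483) = -(-1)*(-16)/483 = -1*16/483 = -16/483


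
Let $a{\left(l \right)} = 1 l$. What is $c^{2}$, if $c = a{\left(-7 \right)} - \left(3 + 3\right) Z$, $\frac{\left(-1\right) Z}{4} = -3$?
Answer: $6241$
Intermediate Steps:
$Z = 12$ ($Z = \left(-4\right) \left(-3\right) = 12$)
$a{\left(l \right)} = l$
$c = -79$ ($c = -7 - \left(3 + 3\right) 12 = -7 - 6 \cdot 12 = -7 - 72 = -79$)
$c^{2} = \left(-79\right)^{2} = 6241$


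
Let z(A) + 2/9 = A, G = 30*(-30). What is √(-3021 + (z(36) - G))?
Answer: 7*I*√383/3 ≈ 45.664*I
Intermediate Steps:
G = -900
z(A) = -2/9 + A
√(-3021 + (z(36) - G)) = √(-3021 + ((-2/9 + 36) - 1*(-900))) = √(-3021 + (322/9 + 900)) = √(-3021 + 8422/9) = √(-18767/9) = 7*I*√383/3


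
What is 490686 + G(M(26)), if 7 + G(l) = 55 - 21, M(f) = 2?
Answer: 490713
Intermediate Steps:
G(l) = 27 (G(l) = -7 + (55 - 21) = -7 + 34 = 27)
490686 + G(M(26)) = 490686 + 27 = 490713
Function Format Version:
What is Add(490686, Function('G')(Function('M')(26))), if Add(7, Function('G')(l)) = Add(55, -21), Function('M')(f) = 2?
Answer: 490713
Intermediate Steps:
Function('G')(l) = 27 (Function('G')(l) = Add(-7, Add(55, -21)) = Add(-7, 34) = 27)
Add(490686, Function('G')(Function('M')(26))) = Add(490686, 27) = 490713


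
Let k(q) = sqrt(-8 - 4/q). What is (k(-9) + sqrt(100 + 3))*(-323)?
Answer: -323*sqrt(103) - 646*I*sqrt(17)/3 ≈ -3278.1 - 887.84*I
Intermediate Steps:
(k(-9) + sqrt(100 + 3))*(-323) = (2*sqrt(-2 - 1/(-9)) + sqrt(100 + 3))*(-323) = (2*sqrt(-2 - 1*(-1/9)) + sqrt(103))*(-323) = (2*sqrt(-2 + 1/9) + sqrt(103))*(-323) = (2*sqrt(-17/9) + sqrt(103))*(-323) = (2*(I*sqrt(17)/3) + sqrt(103))*(-323) = (2*I*sqrt(17)/3 + sqrt(103))*(-323) = (sqrt(103) + 2*I*sqrt(17)/3)*(-323) = -323*sqrt(103) - 646*I*sqrt(17)/3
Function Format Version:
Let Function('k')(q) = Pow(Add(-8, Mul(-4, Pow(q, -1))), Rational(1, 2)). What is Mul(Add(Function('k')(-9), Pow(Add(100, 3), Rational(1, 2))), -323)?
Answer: Add(Mul(-323, Pow(103, Rational(1, 2))), Mul(Rational(-646, 3), I, Pow(17, Rational(1, 2)))) ≈ Add(-3278.1, Mul(-887.84, I))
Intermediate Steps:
Mul(Add(Function('k')(-9), Pow(Add(100, 3), Rational(1, 2))), -323) = Mul(Add(Mul(2, Pow(Add(-2, Mul(-1, Pow(-9, -1))), Rational(1, 2))), Pow(Add(100, 3), Rational(1, 2))), -323) = Mul(Add(Mul(2, Pow(Add(-2, Mul(-1, Rational(-1, 9))), Rational(1, 2))), Pow(103, Rational(1, 2))), -323) = Mul(Add(Mul(2, Pow(Add(-2, Rational(1, 9)), Rational(1, 2))), Pow(103, Rational(1, 2))), -323) = Mul(Add(Mul(2, Pow(Rational(-17, 9), Rational(1, 2))), Pow(103, Rational(1, 2))), -323) = Mul(Add(Mul(2, Mul(Rational(1, 3), I, Pow(17, Rational(1, 2)))), Pow(103, Rational(1, 2))), -323) = Mul(Add(Mul(Rational(2, 3), I, Pow(17, Rational(1, 2))), Pow(103, Rational(1, 2))), -323) = Mul(Add(Pow(103, Rational(1, 2)), Mul(Rational(2, 3), I, Pow(17, Rational(1, 2)))), -323) = Add(Mul(-323, Pow(103, Rational(1, 2))), Mul(Rational(-646, 3), I, Pow(17, Rational(1, 2))))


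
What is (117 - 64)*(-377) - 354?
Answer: -20335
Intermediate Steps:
(117 - 64)*(-377) - 354 = 53*(-377) - 354 = -19981 - 354 = -20335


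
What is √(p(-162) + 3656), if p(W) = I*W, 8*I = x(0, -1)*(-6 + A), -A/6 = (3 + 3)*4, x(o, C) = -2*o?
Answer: 2*√914 ≈ 60.465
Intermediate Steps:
A = -144 (A = -6*(3 + 3)*4 = -36*4 = -6*24 = -144)
I = 0 (I = ((-2*0)*(-6 - 144))/8 = (0*(-150))/8 = (⅛)*0 = 0)
p(W) = 0 (p(W) = 0*W = 0)
√(p(-162) + 3656) = √(0 + 3656) = √3656 = 2*√914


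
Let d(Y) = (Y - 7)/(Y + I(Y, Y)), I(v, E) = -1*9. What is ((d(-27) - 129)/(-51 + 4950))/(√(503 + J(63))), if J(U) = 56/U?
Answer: -461*√4535/26660358 ≈ -0.0011645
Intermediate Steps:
I(v, E) = -9
d(Y) = (-7 + Y)/(-9 + Y) (d(Y) = (Y - 7)/(Y - 9) = (-7 + Y)/(-9 + Y))
((d(-27) - 129)/(-51 + 4950))/(√(503 + J(63))) = (((-7 - 27)/(-9 - 27) - 129)/(-51 + 4950))/(√(503 + 56/63)) = ((-34/(-36) - 129)/4899)/(√(503 + 56*(1/63))) = ((-1/36*(-34) - 129)*(1/4899))/(√(503 + 8/9)) = ((17/18 - 129)*(1/4899))/(√(4535/9)) = (-2305/18*1/4899)/((√4535/3)) = -461*√4535/26660358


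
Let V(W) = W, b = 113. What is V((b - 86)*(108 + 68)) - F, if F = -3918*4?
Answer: 20424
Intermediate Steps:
F = -15672
V((b - 86)*(108 + 68)) - F = (113 - 86)*(108 + 68) - 1*(-15672) = 27*176 + 15672 = 4752 + 15672 = 20424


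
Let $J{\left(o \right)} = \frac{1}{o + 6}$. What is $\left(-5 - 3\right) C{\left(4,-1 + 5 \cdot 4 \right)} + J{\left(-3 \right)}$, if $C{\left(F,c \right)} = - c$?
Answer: $\frac{457}{3} \approx 152.33$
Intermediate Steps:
$J{\left(o \right)} = \frac{1}{6 + o}$
$\left(-5 - 3\right) C{\left(4,-1 + 5 \cdot 4 \right)} + J{\left(-3 \right)} = \left(-5 - 3\right) \left(- (-1 + 5 \cdot 4)\right) + \frac{1}{6 - 3} = - 8 \left(- (-1 + 20)\right) + \frac{1}{3} = - 8 \left(\left(-1\right) 19\right) + \frac{1}{3} = \left(-8\right) \left(-19\right) + \frac{1}{3} = 152 + \frac{1}{3} = \frac{457}{3}$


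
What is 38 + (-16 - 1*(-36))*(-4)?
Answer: -42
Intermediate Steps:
38 + (-16 - 1*(-36))*(-4) = 38 + (-16 + 36)*(-4) = 38 + 20*(-4) = 38 - 80 = -42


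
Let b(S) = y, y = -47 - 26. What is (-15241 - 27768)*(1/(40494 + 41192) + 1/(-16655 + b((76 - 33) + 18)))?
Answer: 34070471/16663944 ≈ 2.0446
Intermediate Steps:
y = -73
b(S) = -73
(-15241 - 27768)*(1/(40494 + 41192) + 1/(-16655 + b((76 - 33) + 18))) = (-15241 - 27768)*(1/(40494 + 41192) + 1/(-16655 - 73)) = -43009*(1/81686 + 1/(-16728)) = -43009*(1/81686 - 1/16728) = -43009*(-32479/683221704) = 34070471/16663944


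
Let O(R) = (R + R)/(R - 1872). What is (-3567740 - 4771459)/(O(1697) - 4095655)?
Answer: 1459359825/716743019 ≈ 2.0361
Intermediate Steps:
O(R) = 2*R/(-1872 + R) (O(R) = (2*R)/(-1872 + R) = 2*R/(-1872 + R))
(-3567740 - 4771459)/(O(1697) - 4095655) = (-3567740 - 4771459)/(2*1697/(-1872 + 1697) - 4095655) = -8339199/(2*1697/(-175) - 4095655) = -8339199/(2*1697*(-1/175) - 4095655) = -8339199/(-3394/175 - 4095655) = -8339199/(-716743019/175) = -8339199*(-175/716743019) = 1459359825/716743019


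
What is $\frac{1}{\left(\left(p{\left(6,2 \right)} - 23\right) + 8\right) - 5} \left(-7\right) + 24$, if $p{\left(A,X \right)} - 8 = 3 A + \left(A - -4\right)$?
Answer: $\frac{377}{16} \approx 23.563$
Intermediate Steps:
$p{\left(A,X \right)} = 12 + 4 A$ ($p{\left(A,X \right)} = 8 + \left(3 A + \left(A - -4\right)\right) = 8 + \left(3 A + \left(A + 4\right)\right) = 8 + \left(3 A + \left(4 + A\right)\right) = 8 + \left(4 + 4 A\right) = 12 + 4 A$)
$\frac{1}{\left(\left(p{\left(6,2 \right)} - 23\right) + 8\right) - 5} \left(-7\right) + 24 = \frac{1}{\left(\left(\left(12 + 4 \cdot 6\right) - 23\right) + 8\right) - 5} \left(-7\right) + 24 = \frac{1}{\left(\left(\left(12 + 24\right) - 23\right) + 8\right) - 5} \left(-7\right) + 24 = \frac{1}{\left(\left(36 - 23\right) + 8\right) - 5} \left(-7\right) + 24 = \frac{1}{\left(13 + 8\right) - 5} \left(-7\right) + 24 = \frac{1}{21 - 5} \left(-7\right) + 24 = \frac{1}{16} \left(-7\right) + 24 = - \frac{7}{16} + 24 = \frac{377}{16}$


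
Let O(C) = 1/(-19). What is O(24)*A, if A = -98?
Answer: 98/19 ≈ 5.1579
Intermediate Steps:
O(C) = -1/19
O(24)*A = -1/19*(-98) = 98/19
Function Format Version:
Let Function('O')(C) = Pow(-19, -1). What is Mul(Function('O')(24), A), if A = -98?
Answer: Rational(98, 19) ≈ 5.1579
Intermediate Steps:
Function('O')(C) = Rational(-1, 19)
Mul(Function('O')(24), A) = Mul(Rational(-1, 19), -98) = Rational(98, 19)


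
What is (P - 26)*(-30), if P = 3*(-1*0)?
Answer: 780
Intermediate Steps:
P = 0 (P = 3*0 = 0)
(P - 26)*(-30) = (0 - 26)*(-30) = -26*(-30) = 780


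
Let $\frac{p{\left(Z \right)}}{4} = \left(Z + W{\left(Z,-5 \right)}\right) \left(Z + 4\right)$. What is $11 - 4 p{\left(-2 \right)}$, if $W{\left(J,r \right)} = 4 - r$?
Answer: $-213$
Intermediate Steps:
$p{\left(Z \right)} = 4 \left(4 + Z\right) \left(9 + Z\right)$ ($p{\left(Z \right)} = 4 \left(Z + \left(4 - -5\right)\right) \left(Z + 4\right) = 4 \left(Z + \left(4 + 5\right)\right) \left(4 + Z\right) = 4 \left(Z + 9\right) \left(4 + Z\right) = 4 \left(9 + Z\right) \left(4 + Z\right) = 4 \left(4 + Z\right) \left(9 + Z\right)$)
$11 - 4 p{\left(-2 \right)} = 11 - 4 \left(144 + 4 \left(-2\right)^{2} + 52 \left(-2\right)\right) = 11 - 4 \left(144 + 4 \cdot 4 - 104\right) = 11 - 4 \left(144 + 16 - 104\right) = 11 - 224 = -213$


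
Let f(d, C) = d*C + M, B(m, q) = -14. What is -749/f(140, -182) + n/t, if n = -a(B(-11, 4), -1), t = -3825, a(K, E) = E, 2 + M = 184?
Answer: 405661/13823550 ≈ 0.029346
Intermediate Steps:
M = 182 (M = -2 + 184 = 182)
f(d, C) = 182 + C*d (f(d, C) = d*C + 182 = C*d + 182 = 182 + C*d)
n = 1 (n = -1*(-1) = 1)
-749/f(140, -182) + n/t = -749/(182 - 182*140) + 1/(-3825) = -749/(182 - 25480) + 1*(-1/3825) = -749/(-25298) - 1/3825 = -749*(-1/25298) - 1/3825 = 107/3614 - 1/3825 = 405661/13823550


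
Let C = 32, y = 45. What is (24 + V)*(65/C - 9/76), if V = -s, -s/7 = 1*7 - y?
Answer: -140723/304 ≈ -462.90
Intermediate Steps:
s = 266 (s = -7*(1*7 - 1*45) = -7*(7 - 45) = -7*(-38) = 266)
V = -266 (V = -1*266 = -266)
(24 + V)*(65/C - 9/76) = (24 - 266)*(65/32 - 9/76) = -242*(65*(1/32) - 9*1/76) = -242*(65/32 - 9/76) = -242*1163/608 = -140723/304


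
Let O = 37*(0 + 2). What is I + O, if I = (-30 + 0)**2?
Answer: 974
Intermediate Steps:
O = 74 (O = 37*2 = 74)
I = 900 (I = (-30)**2 = 900)
I + O = 900 + 74 = 974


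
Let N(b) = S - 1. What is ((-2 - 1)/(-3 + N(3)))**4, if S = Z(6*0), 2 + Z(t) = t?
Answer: 1/16 ≈ 0.062500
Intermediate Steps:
Z(t) = -2 + t
S = -2 (S = -2 + 6*0 = -2 + 0 = -2)
N(b) = -3 (N(b) = -2 - 1 = -3)
((-2 - 1)/(-3 + N(3)))**4 = ((-2 - 1)/(-3 - 3))**4 = (-3/(-6))**4 = (-3*(-1/6))**4 = (1/2)**4 = 1/16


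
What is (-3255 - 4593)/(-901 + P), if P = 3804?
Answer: -7848/2903 ≈ -2.7034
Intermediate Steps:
(-3255 - 4593)/(-901 + P) = (-3255 - 4593)/(-901 + 3804) = -7848/2903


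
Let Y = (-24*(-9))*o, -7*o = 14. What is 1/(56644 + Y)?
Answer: 1/56212 ≈ 1.7790e-5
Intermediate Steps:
o = -2 (o = -1/7*14 = -2)
Y = -432 (Y = -24*(-9)*(-2) = 216*(-2) = -432)
1/(56644 + Y) = 1/(56644 - 432) = 1/56212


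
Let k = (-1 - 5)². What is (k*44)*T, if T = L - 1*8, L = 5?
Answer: -4752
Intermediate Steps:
T = -3 (T = 5 - 1*8 = 5 - 8 = -3)
k = 36 (k = (-6)² = 36)
(k*44)*T = (36*44)*(-3) = 1584*(-3) = -4752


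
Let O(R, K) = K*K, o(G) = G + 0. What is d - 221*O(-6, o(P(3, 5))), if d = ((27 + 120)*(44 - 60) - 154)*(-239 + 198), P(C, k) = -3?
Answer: 100757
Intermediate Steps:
o(G) = G
O(R, K) = K²
d = 102746 (d = (147*(-16) - 154)*(-41) = (-2352 - 154)*(-41) = -2506*(-41) = 102746)
d - 221*O(-6, o(P(3, 5))) = 102746 - 221*(-3)² = 102746 - 221*9 = 102746 - 1989 = 100757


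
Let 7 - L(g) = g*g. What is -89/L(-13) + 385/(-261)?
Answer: -4349/4698 ≈ -0.92571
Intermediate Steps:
L(g) = 7 - g² (L(g) = 7 - g*g = 7 - g²)
-89/L(-13) + 385/(-261) = -89/(7 - 1*(-13)²) + 385/(-261) = -89/(7 - 1*169) + 385*(-1/261) = -89/(7 - 169) - 385/261 = -89/(-162) - 385/261 = -89*(-1/162) - 385/261 = 89/162 - 385/261 = -4349/4698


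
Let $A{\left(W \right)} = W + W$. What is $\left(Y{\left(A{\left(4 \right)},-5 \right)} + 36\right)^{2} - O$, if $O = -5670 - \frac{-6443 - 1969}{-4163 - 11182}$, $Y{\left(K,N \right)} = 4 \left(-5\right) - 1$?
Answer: $\frac{30155729}{5115} \approx 5895.5$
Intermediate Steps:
$A{\left(W \right)} = 2 W$
$Y{\left(K,N \right)} = -21$ ($Y{\left(K,N \right)} = -20 - 1 = -21$)
$O = - \frac{29004854}{5115}$ ($O = -5670 - - \frac{8412}{-15345} = -5670 - \left(-8412\right) \left(- \frac{1}{15345}\right) = -5670 - \frac{2804}{5115} = - \frac{29004854}{5115} \approx -5670.5$)
$\left(Y{\left(A{\left(4 \right)},-5 \right)} + 36\right)^{2} - O = \left(-21 + 36\right)^{2} - - \frac{29004854}{5115} = 15^{2} + \frac{29004854}{5115} = 225 + \frac{29004854}{5115} = \frac{30155729}{5115}$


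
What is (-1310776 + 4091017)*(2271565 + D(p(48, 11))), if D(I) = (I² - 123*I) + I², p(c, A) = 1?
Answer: 6315161738004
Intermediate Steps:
D(I) = -123*I + 2*I²
(-1310776 + 4091017)*(2271565 + D(p(48, 11))) = (-1310776 + 4091017)*(2271565 + 1*(-123 + 2*1)) = 2780241*(2271565 + 1*(-123 + 2)) = 2780241*(2271565 + 1*(-121)) = 2780241*(2271565 - 121) = 2780241*2271444 = 6315161738004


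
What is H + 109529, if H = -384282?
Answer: -274753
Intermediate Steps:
H + 109529 = -384282 + 109529 = -274753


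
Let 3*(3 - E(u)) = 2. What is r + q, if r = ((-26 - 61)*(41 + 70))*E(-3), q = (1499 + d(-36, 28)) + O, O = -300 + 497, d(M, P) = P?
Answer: -20809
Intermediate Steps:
E(u) = 7/3 (E(u) = 3 - ⅓*2 = 3 - ⅔ = 7/3)
O = 197
q = 1724 (q = (1499 + 28) + 197 = 1527 + 197 = 1724)
r = -22533 (r = ((-26 - 61)*(41 + 70))*(7/3) = -87*111*(7/3) = -9657*7/3 = -22533)
r + q = -22533 + 1724 = -20809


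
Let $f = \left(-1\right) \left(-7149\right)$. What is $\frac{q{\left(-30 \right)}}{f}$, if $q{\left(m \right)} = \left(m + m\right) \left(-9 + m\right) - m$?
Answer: $\frac{790}{2383} \approx 0.33151$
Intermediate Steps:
$q{\left(m \right)} = - m + 2 m \left(-9 + m\right)$ ($q{\left(m \right)} = 2 m \left(-9 + m\right) - m = - m + 2 m \left(-9 + m\right)$)
$f = 7149$
$\frac{q{\left(-30 \right)}}{f} = \frac{\left(-30\right) \left(-19 + 2 \left(-30\right)\right)}{7149} = - 30 \left(-19 - 60\right) \frac{1}{7149} = \left(-30\right) \left(-79\right) \frac{1}{7149} = 2370 \cdot \frac{1}{7149} = \frac{790}{2383}$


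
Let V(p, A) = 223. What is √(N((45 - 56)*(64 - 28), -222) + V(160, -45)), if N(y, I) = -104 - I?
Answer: √341 ≈ 18.466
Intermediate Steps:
√(N((45 - 56)*(64 - 28), -222) + V(160, -45)) = √((-104 - 1*(-222)) + 223) = √((-104 + 222) + 223) = √(118 + 223) = √341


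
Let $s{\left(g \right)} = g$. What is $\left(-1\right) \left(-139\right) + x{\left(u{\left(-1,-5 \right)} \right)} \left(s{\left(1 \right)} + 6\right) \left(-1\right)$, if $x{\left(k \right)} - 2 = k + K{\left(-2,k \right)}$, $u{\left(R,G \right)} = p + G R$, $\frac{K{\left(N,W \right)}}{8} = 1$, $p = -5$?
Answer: $69$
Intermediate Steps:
$K{\left(N,W \right)} = 8$ ($K{\left(N,W \right)} = 8 \cdot 1 = 8$)
$u{\left(R,G \right)} = -5 + G R$
$x{\left(k \right)} = 10 + k$ ($x{\left(k \right)} = 2 + \left(k + 8\right) = 2 + \left(8 + k\right) = 10 + k$)
$\left(-1\right) \left(-139\right) + x{\left(u{\left(-1,-5 \right)} \right)} \left(s{\left(1 \right)} + 6\right) \left(-1\right) = \left(-1\right) \left(-139\right) + \left(10 - 0\right) \left(1 + 6\right) \left(-1\right) = 139 + \left(10 + \left(-5 + 5\right)\right) 7 \left(-1\right) = 139 + \left(10 + 0\right) \left(-7\right) = 139 + 10 \left(-7\right) = 139 - 70 = 69$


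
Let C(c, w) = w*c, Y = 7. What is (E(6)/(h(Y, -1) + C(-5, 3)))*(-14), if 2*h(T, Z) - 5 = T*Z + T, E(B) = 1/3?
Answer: 28/75 ≈ 0.37333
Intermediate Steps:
E(B) = ⅓ (E(B) = 1*(⅓) = ⅓)
C(c, w) = c*w
h(T, Z) = 5/2 + T/2 + T*Z/2 (h(T, Z) = 5/2 + (T*Z + T)/2 = 5/2 + (T + T*Z)/2 = 5/2 + (T/2 + T*Z/2) = 5/2 + T/2 + T*Z/2)
(E(6)/(h(Y, -1) + C(-5, 3)))*(-14) = ((⅓)/((5/2 + (½)*7 + (½)*7*(-1)) - 5*3))*(-14) = ((⅓)/((5/2 + 7/2 - 7/2) - 15))*(-14) = ((⅓)/(5/2 - 15))*(-14) = ((⅓)/(-25/2))*(-14) = -2/25*⅓*(-14) = -2/75*(-14) = 28/75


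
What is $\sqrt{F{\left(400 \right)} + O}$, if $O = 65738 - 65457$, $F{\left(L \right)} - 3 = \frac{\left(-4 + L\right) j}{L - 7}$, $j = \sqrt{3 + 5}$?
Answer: $\frac{2 \sqrt{1218431 + 8646 \sqrt{2}}}{131} \approx 16.937$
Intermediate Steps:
$j = 2 \sqrt{2}$ ($j = \sqrt{8} = 2 \sqrt{2} \approx 2.8284$)
$F{\left(L \right)} = 3 + \frac{2 \sqrt{2} \left(-4 + L\right)}{-7 + L}$ ($F{\left(L \right)} = 3 + \frac{\left(-4 + L\right) 2 \sqrt{2}}{L - 7} = 3 + \frac{2 \sqrt{2} \left(-4 + L\right)}{-7 + L}$)
$O = 281$
$\sqrt{F{\left(400 \right)} + O} = \sqrt{\frac{-21 - 8 \sqrt{2} + 3 \cdot 400 + 2 \cdot 400 \sqrt{2}}{-7 + 400} + 281} = \sqrt{\frac{-21 - 8 \sqrt{2} + 1200 + 800 \sqrt{2}}{393} + 281} = \sqrt{\frac{1179 + 792 \sqrt{2}}{393} + 281} = \sqrt{\left(3 + \frac{264 \sqrt{2}}{131}\right) + 281} = \sqrt{284 + \frac{264 \sqrt{2}}{131}}$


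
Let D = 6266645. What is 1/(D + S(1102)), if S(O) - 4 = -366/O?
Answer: 551/3452923416 ≈ 1.5957e-7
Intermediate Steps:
S(O) = 4 - 366/O
1/(D + S(1102)) = 1/(6266645 + (4 - 366/1102)) = 1/(6266645 + (4 - 366*1/1102)) = 1/(6266645 + (4 - 183/551)) = 1/(6266645 + 2021/551) = 1/(3452923416/551) = 551/3452923416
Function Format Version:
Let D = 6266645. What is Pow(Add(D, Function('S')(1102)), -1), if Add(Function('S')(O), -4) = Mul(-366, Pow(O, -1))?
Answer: Rational(551, 3452923416) ≈ 1.5957e-7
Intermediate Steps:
Function('S')(O) = Add(4, Mul(-366, Pow(O, -1)))
Pow(Add(D, Function('S')(1102)), -1) = Pow(Add(6266645, Add(4, Mul(-366, Pow(1102, -1)))), -1) = Pow(Add(6266645, Add(4, Mul(-366, Rational(1, 1102)))), -1) = Pow(Add(6266645, Add(4, Rational(-183, 551))), -1) = Pow(Add(6266645, Rational(2021, 551)), -1) = Pow(Rational(3452923416, 551), -1) = Rational(551, 3452923416)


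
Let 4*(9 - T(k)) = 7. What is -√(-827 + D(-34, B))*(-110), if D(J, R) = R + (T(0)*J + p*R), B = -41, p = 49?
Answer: 55*I*√12494 ≈ 6147.7*I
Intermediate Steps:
T(k) = 29/4 (T(k) = 9 - ¼*7 = 9 - 7/4 = 29/4)
D(J, R) = 50*R + 29*J/4 (D(J, R) = R + (29*J/4 + 49*R) = R + (49*R + 29*J/4) = 50*R + 29*J/4)
-√(-827 + D(-34, B))*(-110) = -√(-827 + (50*(-41) + (29/4)*(-34)))*(-110) = -√(-827 + (-2050 - 493/2))*(-110) = -√(-827 - 4593/2)*(-110) = -√(-6247/2)*(-110) = -I*√12494/2*(-110) = -(-55)*I*√12494 = 55*I*√12494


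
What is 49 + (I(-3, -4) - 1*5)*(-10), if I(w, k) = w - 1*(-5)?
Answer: 79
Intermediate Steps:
I(w, k) = 5 + w (I(w, k) = w + 5 = 5 + w)
49 + (I(-3, -4) - 1*5)*(-10) = 49 + ((5 - 3) - 1*5)*(-10) = 49 + (2 - 5)*(-10) = 49 - 3*(-10) = 49 + 30 = 79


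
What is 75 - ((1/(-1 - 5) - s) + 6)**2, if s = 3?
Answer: 2411/36 ≈ 66.972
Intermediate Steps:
75 - ((1/(-1 - 5) - s) + 6)**2 = 75 - ((1/(-1 - 5) - 1*3) + 6)**2 = 75 - ((1/(-6) - 3) + 6)**2 = 75 - ((-1/6 - 3) + 6)**2 = 75 - (-19/6 + 6)**2 = 75 - (17/6)**2 = 75 - 1*289/36 = 75 - 289/36 = 2411/36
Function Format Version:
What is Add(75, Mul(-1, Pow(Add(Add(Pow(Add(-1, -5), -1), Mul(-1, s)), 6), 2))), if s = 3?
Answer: Rational(2411, 36) ≈ 66.972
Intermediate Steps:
Add(75, Mul(-1, Pow(Add(Add(Pow(Add(-1, -5), -1), Mul(-1, s)), 6), 2))) = Add(75, Mul(-1, Pow(Add(Add(Pow(Add(-1, -5), -1), Mul(-1, 3)), 6), 2))) = Add(75, Mul(-1, Pow(Add(Add(Pow(-6, -1), -3), 6), 2))) = Add(75, Mul(-1, Pow(Add(Add(Rational(-1, 6), -3), 6), 2))) = Add(75, Mul(-1, Pow(Add(Rational(-19, 6), 6), 2))) = Add(75, Mul(-1, Pow(Rational(17, 6), 2))) = Add(75, Mul(-1, Rational(289, 36))) = Add(75, Rational(-289, 36)) = Rational(2411, 36)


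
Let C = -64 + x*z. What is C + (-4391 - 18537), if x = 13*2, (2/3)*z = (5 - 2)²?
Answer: -22641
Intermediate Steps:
z = 27/2 (z = 3*(5 - 2)²/2 = (3/2)*3² = (3/2)*9 = 27/2 ≈ 13.500)
x = 26
C = 287 (C = -64 + 26*(27/2) = -64 + 351 = 287)
C + (-4391 - 18537) = 287 + (-4391 - 18537) = 287 - 22928 = -22641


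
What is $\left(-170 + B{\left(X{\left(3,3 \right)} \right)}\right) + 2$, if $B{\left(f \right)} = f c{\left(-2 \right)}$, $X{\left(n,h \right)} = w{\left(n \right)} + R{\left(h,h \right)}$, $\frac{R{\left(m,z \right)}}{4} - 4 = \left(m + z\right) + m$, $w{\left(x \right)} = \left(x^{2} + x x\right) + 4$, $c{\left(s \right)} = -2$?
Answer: $-316$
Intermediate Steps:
$w{\left(x \right)} = 4 + 2 x^{2}$ ($w{\left(x \right)} = \left(x^{2} + x^{2}\right) + 4 = 2 x^{2} + 4 = 4 + 2 x^{2}$)
$R{\left(m,z \right)} = 16 + 4 z + 8 m$ ($R{\left(m,z \right)} = 16 + 4 \left(\left(m + z\right) + m\right) = 16 + 4 \left(z + 2 m\right) = 16 + \left(4 z + 8 m\right) = 16 + 4 z + 8 m$)
$X{\left(n,h \right)} = 20 + 2 n^{2} + 12 h$ ($X{\left(n,h \right)} = \left(4 + 2 n^{2}\right) + \left(16 + 4 h + 8 h\right) = \left(4 + 2 n^{2}\right) + \left(16 + 12 h\right) = 20 + 2 n^{2} + 12 h$)
$B{\left(f \right)} = - 2 f$ ($B{\left(f \right)} = f \left(-2\right) = - 2 f$)
$\left(-170 + B{\left(X{\left(3,3 \right)} \right)}\right) + 2 = \left(-170 - 2 \left(20 + 2 \cdot 3^{2} + 12 \cdot 3\right)\right) + 2 = \left(-170 - 2 \left(20 + 2 \cdot 9 + 36\right)\right) + 2 = \left(-170 - 2 \left(20 + 18 + 36\right)\right) + 2 = \left(-170 - 148\right) + 2 = -318 + 2 = -316$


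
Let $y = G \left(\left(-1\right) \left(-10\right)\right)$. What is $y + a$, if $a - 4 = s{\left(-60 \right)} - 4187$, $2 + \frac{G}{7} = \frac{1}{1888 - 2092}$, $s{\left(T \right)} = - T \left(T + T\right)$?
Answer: $- \frac{1175381}{102} \approx -11523.0$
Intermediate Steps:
$s{\left(T \right)} = - 2 T^{2}$ ($s{\left(T \right)} = - T 2 T = - 2 T^{2}$)
$G = - \frac{2863}{204}$ ($G = -14 + \frac{7}{1888 - 2092} = -14 + \frac{7}{-204} = -14 + 7 \left(- \frac{1}{204}\right) = -14 - \frac{7}{204} = - \frac{2863}{204} \approx -14.034$)
$y = - \frac{14315}{102}$ ($y = - \frac{2863 \left(\left(-1\right) \left(-10\right)\right)}{204} = \left(- \frac{2863}{204}\right) 10 = - \frac{14315}{102} \approx -140.34$)
$a = -11383$ ($a = 4 - \left(4187 + 2 \left(-60\right)^{2}\right) = 4 - 11387 = -11383$)
$y + a = - \frac{14315}{102} - 11383 = - \frac{1175381}{102}$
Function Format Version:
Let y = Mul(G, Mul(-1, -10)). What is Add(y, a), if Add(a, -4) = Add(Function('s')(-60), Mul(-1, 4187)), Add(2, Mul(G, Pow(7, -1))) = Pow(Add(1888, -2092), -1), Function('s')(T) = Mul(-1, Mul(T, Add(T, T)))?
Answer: Rational(-1175381, 102) ≈ -11523.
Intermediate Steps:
Function('s')(T) = Mul(-2, Pow(T, 2)) (Function('s')(T) = Mul(-1, Mul(T, Mul(2, T))) = Mul(-1, Mul(2, Pow(T, 2))) = Mul(-2, Pow(T, 2)))
G = Rational(-2863, 204) (G = Add(-14, Mul(7, Pow(Add(1888, -2092), -1))) = Add(-14, Mul(7, Pow(-204, -1))) = Add(-14, Mul(7, Rational(-1, 204))) = Add(-14, Rational(-7, 204)) = Rational(-2863, 204) ≈ -14.034)
y = Rational(-14315, 102) (y = Mul(Rational(-2863, 204), Mul(-1, -10)) = Mul(Rational(-2863, 204), 10) = Rational(-14315, 102) ≈ -140.34)
a = -11383 (a = Add(4, Add(Mul(-2, Pow(-60, 2)), Mul(-1, 4187))) = Add(4, Add(Mul(-2, 3600), -4187)) = Add(4, Add(-7200, -4187)) = Add(4, -11387) = -11383)
Add(y, a) = Add(Rational(-14315, 102), -11383) = Rational(-1175381, 102)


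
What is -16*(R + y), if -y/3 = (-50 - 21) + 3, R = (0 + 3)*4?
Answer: -3456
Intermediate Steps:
R = 12 (R = 3*4 = 12)
y = 204 (y = -3*((-50 - 21) + 3) = -3*(-71 + 3) = -3*(-68) = 204)
-16*(R + y) = -16*(12 + 204) = -16*216 = -3456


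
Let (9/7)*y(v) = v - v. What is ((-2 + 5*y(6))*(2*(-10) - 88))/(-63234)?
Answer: -4/1171 ≈ -0.0034159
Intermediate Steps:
y(v) = 0 (y(v) = 7*(v - v)/9 = (7/9)*0 = 0)
((-2 + 5*y(6))*(2*(-10) - 88))/(-63234) = ((-2 + 5*0)*(2*(-10) - 88))/(-63234) = ((-2 + 0)*(-20 - 88))*(-1/63234) = -2*(-108)*(-1/63234) = 216*(-1/63234) = -4/1171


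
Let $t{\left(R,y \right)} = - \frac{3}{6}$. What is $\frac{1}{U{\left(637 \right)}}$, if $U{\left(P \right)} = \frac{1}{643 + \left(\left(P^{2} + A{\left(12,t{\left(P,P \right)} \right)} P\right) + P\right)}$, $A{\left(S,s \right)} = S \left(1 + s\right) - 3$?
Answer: $408960$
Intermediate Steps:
$t{\left(R,y \right)} = - \frac{1}{2}$ ($t{\left(R,y \right)} = \left(-3\right) \frac{1}{6} = - \frac{1}{2}$)
$A{\left(S,s \right)} = -3 + S \left(1 + s\right)$ ($A{\left(S,s \right)} = S \left(1 + s\right) - 3 = -3 + S \left(1 + s\right)$)
$U{\left(P \right)} = \frac{1}{643 + P^{2} + 4 P}$ ($U{\left(P \right)} = \frac{1}{643 + \left(\left(P^{2} + \left(-3 + 12 + 12 \left(- \frac{1}{2}\right)\right) P\right) + P\right)} = \frac{1}{643 + \left(\left(P^{2} + \left(-3 + 12 - 6\right) P\right) + P\right)} = \frac{1}{643 + \left(\left(P^{2} + 3 P\right) + P\right)} = \frac{1}{643 + \left(P^{2} + 4 P\right)} = \frac{1}{643 + P^{2} + 4 P}$)
$\frac{1}{U{\left(637 \right)}} = \frac{1}{\frac{1}{643 + 637^{2} + 4 \cdot 637}} = \frac{1}{\frac{1}{643 + 405769 + 2548}} = \frac{1}{\frac{1}{408960}} = 408960$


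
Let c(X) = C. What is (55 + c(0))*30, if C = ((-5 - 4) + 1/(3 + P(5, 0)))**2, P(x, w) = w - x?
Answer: 8715/2 ≈ 4357.5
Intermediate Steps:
C = 361/4 (C = ((-5 - 4) + 1/(3 + (0 - 1*5)))**2 = (-9 + 1/(3 + (0 - 5)))**2 = (-9 + 1/(3 - 5))**2 = (-9 + 1/(-2))**2 = (-9 - 1/2)**2 = (-19/2)**2 = 361/4 ≈ 90.250)
c(X) = 361/4
(55 + c(0))*30 = (55 + 361/4)*30 = (581/4)*30 = 8715/2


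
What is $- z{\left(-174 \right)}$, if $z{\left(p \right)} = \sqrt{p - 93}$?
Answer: $- i \sqrt{267} \approx - 16.34 i$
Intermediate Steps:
$z{\left(p \right)} = \sqrt{-93 + p}$
$- z{\left(-174 \right)} = - \sqrt{-93 - 174} = - \sqrt{-267} = - i \sqrt{267}$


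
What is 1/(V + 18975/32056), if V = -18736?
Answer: -32056/600582241 ≈ -5.3375e-5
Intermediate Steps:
1/(V + 18975/32056) = 1/(-18736 + 18975/32056) = 1/(-600582241/32056) = -32056/600582241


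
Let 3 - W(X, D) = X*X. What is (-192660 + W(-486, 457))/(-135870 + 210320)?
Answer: -428853/74450 ≈ -5.7603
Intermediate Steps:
W(X, D) = 3 - X**2 (W(X, D) = 3 - X*X = 3 - X**2)
(-192660 + W(-486, 457))/(-135870 + 210320) = (-192660 + (3 - 1*(-486)**2))/(-135870 + 210320) = (-192660 + (3 - 1*236196))/74450 = (-192660 + (3 - 236196))*(1/74450) = (-192660 - 236193)*(1/74450) = -428853*1/74450 = -428853/74450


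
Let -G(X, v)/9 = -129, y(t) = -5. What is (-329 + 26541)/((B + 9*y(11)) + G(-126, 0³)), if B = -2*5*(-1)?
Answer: 13106/563 ≈ 23.279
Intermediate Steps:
B = 10 (B = -10*(-1) = 10)
G(X, v) = 1161 (G(X, v) = -9*(-129) = 1161)
(-329 + 26541)/((B + 9*y(11)) + G(-126, 0³)) = (-329 + 26541)/((10 + 9*(-5)) + 1161) = 26212/((10 - 45) + 1161) = 26212/(-35 + 1161) = 26212/1126 = 26212*(1/1126) = 13106/563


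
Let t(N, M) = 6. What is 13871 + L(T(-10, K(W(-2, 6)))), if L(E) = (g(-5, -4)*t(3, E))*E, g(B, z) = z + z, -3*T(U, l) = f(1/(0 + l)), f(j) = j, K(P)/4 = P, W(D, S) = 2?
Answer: 13873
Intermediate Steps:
K(P) = 4*P
T(U, l) = -1/(3*l) (T(U, l) = -1/(3*(0 + l)) = -1/(3*l))
g(B, z) = 2*z
L(E) = -48*E (L(E) = ((2*(-4))*6)*E = (-8*6)*E = -48*E)
13871 + L(T(-10, K(W(-2, 6)))) = 13871 - (-16)/(4*2) = 13871 - (-16)/8 = 13871 - 48*(-1/24) = 13871 + 2 = 13873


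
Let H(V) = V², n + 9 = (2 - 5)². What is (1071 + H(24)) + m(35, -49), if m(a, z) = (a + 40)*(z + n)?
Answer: -2028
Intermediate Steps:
n = 0 (n = -9 + (2 - 5)² = -9 + (-3)² = -9 + 9 = 0)
m(a, z) = z*(40 + a) (m(a, z) = (a + 40)*(z + 0) = (40 + a)*z = z*(40 + a))
(1071 + H(24)) + m(35, -49) = (1071 + 24²) - 49*(40 + 35) = (1071 + 576) - 49*75 = 1647 - 3675 = -2028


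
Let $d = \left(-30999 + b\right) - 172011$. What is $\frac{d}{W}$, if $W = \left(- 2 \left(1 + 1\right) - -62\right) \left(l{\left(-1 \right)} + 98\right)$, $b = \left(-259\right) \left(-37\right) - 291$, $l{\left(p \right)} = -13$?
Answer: $- \frac{96859}{2465} \approx -39.294$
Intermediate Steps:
$b = 9292$ ($b = 9583 - 291 = 9292$)
$d = -193718$ ($d = \left(-30999 + 9292\right) - 172011 = -21707 - 172011 = -193718$)
$W = 4930$ ($W = \left(- 2 \left(1 + 1\right) - -62\right) \left(-13 + 98\right) = \left(\left(-2\right) 2 + 62\right) 85 = \left(-4 + 62\right) 85 = 58 \cdot 85 = 4930$)
$\frac{d}{W} = - \frac{193718}{4930} = \left(-193718\right) \frac{1}{4930} = - \frac{96859}{2465}$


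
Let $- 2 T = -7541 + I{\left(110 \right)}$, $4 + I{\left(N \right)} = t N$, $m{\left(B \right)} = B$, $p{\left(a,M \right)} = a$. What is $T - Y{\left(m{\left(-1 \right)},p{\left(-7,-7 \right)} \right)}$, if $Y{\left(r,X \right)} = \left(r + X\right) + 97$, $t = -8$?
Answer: $\frac{8247}{2} \approx 4123.5$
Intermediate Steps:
$I{\left(N \right)} = -4 - 8 N$
$Y{\left(r,X \right)} = 97 + X + r$ ($Y{\left(r,X \right)} = \left(X + r\right) + 97 = 97 + X + r$)
$T = \frac{8425}{2}$ ($T = - \frac{-7541 - 884}{2} = \left(- \frac{1}{2}\right) \left(-8425\right) = \frac{8425}{2} \approx 4212.5$)
$T - Y{\left(m{\left(-1 \right)},p{\left(-7,-7 \right)} \right)} = \frac{8425}{2} - \left(97 - 7 - 1\right) = \frac{8425}{2} - 89 = \frac{8247}{2}$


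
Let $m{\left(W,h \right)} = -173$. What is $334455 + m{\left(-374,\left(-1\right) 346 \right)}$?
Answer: $334282$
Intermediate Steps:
$334455 + m{\left(-374,\left(-1\right) 346 \right)} = 334455 - 173 = 334282$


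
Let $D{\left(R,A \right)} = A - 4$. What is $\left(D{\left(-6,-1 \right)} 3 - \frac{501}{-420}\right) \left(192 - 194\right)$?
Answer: $\frac{1933}{70} \approx 27.614$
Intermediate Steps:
$D{\left(R,A \right)} = -4 + A$
$\left(D{\left(-6,-1 \right)} 3 - \frac{501}{-420}\right) \left(192 - 194\right) = \left(\left(-4 - 1\right) 3 - \frac{501}{-420}\right) \left(192 - 194\right) = \left(\left(-5\right) 3 - - \frac{167}{140}\right) \left(-2\right) = \left(-15 + \frac{167}{140}\right) \left(-2\right) = \left(- \frac{1933}{140}\right) \left(-2\right) = \frac{1933}{70}$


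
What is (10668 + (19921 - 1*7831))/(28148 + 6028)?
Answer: 3793/5696 ≈ 0.66591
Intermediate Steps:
(10668 + (19921 - 1*7831))/(28148 + 6028) = (10668 + (19921 - 7831))/34176 = (10668 + 12090)*(1/34176) = 22758*(1/34176) = 3793/5696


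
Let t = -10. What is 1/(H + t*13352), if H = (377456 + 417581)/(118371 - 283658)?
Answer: -165287/22069915277 ≈ -7.4892e-6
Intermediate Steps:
H = -795037/165287 (H = 795037/(-165287) = 795037*(-1/165287) = -795037/165287 ≈ -4.8100)
1/(H + t*13352) = 1/(-795037/165287 - 10*13352) = 1/(-795037/165287 - 133520) = 1/(-22069915277/165287) = -165287/22069915277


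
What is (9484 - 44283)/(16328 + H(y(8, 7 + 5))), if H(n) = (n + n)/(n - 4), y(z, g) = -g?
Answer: -69598/32659 ≈ -2.1311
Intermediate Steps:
H(n) = 2*n/(-4 + n) (H(n) = (2*n)/(-4 + n) = 2*n/(-4 + n))
(9484 - 44283)/(16328 + H(y(8, 7 + 5))) = (9484 - 44283)/(16328 + 2*(-(7 + 5))/(-4 - (7 + 5))) = -34799/(16328 + 2*(-1*12)/(-4 - 1*12)) = -34799/(16328 + 2*(-12)/(-4 - 12)) = -34799/(16328 + 2*(-12)/(-16)) = -34799/(16328 + 2*(-12)*(-1/16)) = -34799/(16328 + 3/2) = -34799/32659/2 = -34799*2/32659 = -69598/32659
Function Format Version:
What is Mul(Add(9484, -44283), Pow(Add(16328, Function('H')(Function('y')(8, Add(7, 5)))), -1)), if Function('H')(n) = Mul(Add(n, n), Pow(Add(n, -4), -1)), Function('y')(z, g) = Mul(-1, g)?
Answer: Rational(-69598, 32659) ≈ -2.1311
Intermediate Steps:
Function('H')(n) = Mul(2, n, Pow(Add(-4, n), -1)) (Function('H')(n) = Mul(Mul(2, n), Pow(Add(-4, n), -1)) = Mul(2, n, Pow(Add(-4, n), -1)))
Mul(Add(9484, -44283), Pow(Add(16328, Function('H')(Function('y')(8, Add(7, 5)))), -1)) = Mul(Add(9484, -44283), Pow(Add(16328, Mul(2, Mul(-1, Add(7, 5)), Pow(Add(-4, Mul(-1, Add(7, 5))), -1))), -1)) = Mul(-34799, Pow(Add(16328, Mul(2, Mul(-1, 12), Pow(Add(-4, Mul(-1, 12)), -1))), -1)) = Mul(-34799, Pow(Add(16328, Mul(2, -12, Pow(Add(-4, -12), -1))), -1)) = Mul(-34799, Pow(Add(16328, Mul(2, -12, Pow(-16, -1))), -1)) = Mul(-34799, Pow(Add(16328, Mul(2, -12, Rational(-1, 16))), -1)) = Mul(-34799, Pow(Add(16328, Rational(3, 2)), -1)) = Mul(-34799, Pow(Rational(32659, 2), -1)) = Mul(-34799, Rational(2, 32659)) = Rational(-69598, 32659)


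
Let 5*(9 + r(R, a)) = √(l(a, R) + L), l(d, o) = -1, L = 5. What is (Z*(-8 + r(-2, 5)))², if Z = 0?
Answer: 0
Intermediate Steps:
r(R, a) = -43/5 (r(R, a) = -9 + √(-1 + 5)/5 = -9 + √4/5 = -9 + (⅕)*2 = -9 + ⅖ = -43/5)
(Z*(-8 + r(-2, 5)))² = (0*(-8 - 43/5))² = (0*(-83/5))² = 0² = 0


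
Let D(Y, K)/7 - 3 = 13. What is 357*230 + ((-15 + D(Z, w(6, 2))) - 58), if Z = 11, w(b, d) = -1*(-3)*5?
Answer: 82149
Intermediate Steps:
w(b, d) = 15 (w(b, d) = 3*5 = 15)
D(Y, K) = 112 (D(Y, K) = 21 + 7*13 = 21 + 91 = 112)
357*230 + ((-15 + D(Z, w(6, 2))) - 58) = 357*230 + ((-15 + 112) - 58) = 82110 + (97 - 58) = 82110 + 39 = 82149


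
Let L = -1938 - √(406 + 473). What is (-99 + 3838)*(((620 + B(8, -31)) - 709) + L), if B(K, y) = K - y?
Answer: -7433132 - 3739*√879 ≈ -7.5440e+6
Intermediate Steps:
L = -1938 - √879 ≈ -1967.6
(-99 + 3838)*(((620 + B(8, -31)) - 709) + L) = (-99 + 3838)*(((620 + (8 - 1*(-31))) - 709) + (-1938 - √879)) = 3739*(((620 + (8 + 31)) - 709) + (-1938 - √879)) = 3739*(((620 + 39) - 709) + (-1938 - √879)) = 3739*((659 - 709) + (-1938 - √879)) = 3739*(-50 + (-1938 - √879)) = 3739*(-1988 - √879) = -7433132 - 3739*√879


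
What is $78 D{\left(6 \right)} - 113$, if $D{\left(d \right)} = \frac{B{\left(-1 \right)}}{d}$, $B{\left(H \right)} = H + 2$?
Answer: $-100$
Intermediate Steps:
$B{\left(H \right)} = 2 + H$
$D{\left(d \right)} = \frac{1}{d}$ ($D{\left(d \right)} = \frac{2 - 1}{d} = 1 \frac{1}{d} = \frac{1}{d}$)
$78 D{\left(6 \right)} - 113 = \frac{78}{6} - 113 = 78 \cdot \frac{1}{6} - 113 = 13 - 113 = -100$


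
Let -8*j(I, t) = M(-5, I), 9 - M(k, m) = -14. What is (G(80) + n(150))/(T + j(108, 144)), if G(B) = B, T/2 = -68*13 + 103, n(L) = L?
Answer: -1840/12519 ≈ -0.14698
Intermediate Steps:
M(k, m) = 23 (M(k, m) = 9 - 1*(-14) = 9 + 14 = 23)
j(I, t) = -23/8 (j(I, t) = -1/8*23 = -23/8)
T = -1562 (T = 2*(-68*13 + 103) = 2*(-884 + 103) = 2*(-781) = -1562)
(G(80) + n(150))/(T + j(108, 144)) = (80 + 150)/(-1562 - 23/8) = 230/(-12519/8) = 230*(-8/12519) = -1840/12519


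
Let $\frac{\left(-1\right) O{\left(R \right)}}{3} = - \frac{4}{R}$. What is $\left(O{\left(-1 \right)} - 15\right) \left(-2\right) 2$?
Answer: $108$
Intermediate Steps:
$O{\left(R \right)} = \frac{12}{R}$ ($O{\left(R \right)} = - 3 \left(- \frac{4}{R}\right) = \frac{12}{R}$)
$\left(O{\left(-1 \right)} - 15\right) \left(-2\right) 2 = \left(\frac{12}{-1} - 15\right) \left(-2\right) 2 = \left(12 \left(-1\right) - 15\right) \left(-2\right) 2 = \left(-12 - 15\right) \left(-2\right) 2 = \left(-27\right) \left(-2\right) 2 = 54 \cdot 2 = 108$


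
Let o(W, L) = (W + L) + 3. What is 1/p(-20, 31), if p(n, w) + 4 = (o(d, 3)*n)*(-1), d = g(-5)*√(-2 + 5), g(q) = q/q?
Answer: 29/3064 - 5*√3/3064 ≈ 0.0066383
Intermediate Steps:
g(q) = 1
d = √3 (d = 1*√(-2 + 5) = 1*√3 = √3 ≈ 1.7320)
o(W, L) = 3 + L + W (o(W, L) = (L + W) + 3 = 3 + L + W)
p(n, w) = -4 - n*(6 + √3) (p(n, w) = -4 + ((3 + 3 + √3)*n)*(-1) = -4 + ((6 + √3)*n)*(-1) = -4 + (n*(6 + √3))*(-1) = -4 - n*(6 + √3))
1/p(-20, 31) = 1/(-4 - 1*(-20)*(6 + √3)) = 1/(-4 + (120 + 20*√3)) = 1/(116 + 20*√3)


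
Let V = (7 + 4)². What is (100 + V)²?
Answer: 48841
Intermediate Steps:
V = 121 (V = 11² = 121)
(100 + V)² = (100 + 121)² = 221² = 48841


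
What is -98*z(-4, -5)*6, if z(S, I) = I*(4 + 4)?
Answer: 23520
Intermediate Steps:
z(S, I) = 8*I (z(S, I) = I*8 = 8*I)
-98*z(-4, -5)*6 = -784*(-5)*6 = -98*(-40)*6 = 3920*6 = 23520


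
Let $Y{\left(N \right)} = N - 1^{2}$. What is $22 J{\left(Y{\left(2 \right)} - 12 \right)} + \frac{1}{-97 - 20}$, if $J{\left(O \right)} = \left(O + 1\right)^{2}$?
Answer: $\frac{257399}{117} \approx 2200.0$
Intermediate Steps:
$Y{\left(N \right)} = -1 + N$ ($Y{\left(N \right)} = N - 1 = -1 + N$)
$J{\left(O \right)} = \left(1 + O\right)^{2}$
$22 J{\left(Y{\left(2 \right)} - 12 \right)} + \frac{1}{-97 - 20} = 22 \left(1 + \left(\left(-1 + 2\right) - 12\right)\right)^{2} + \frac{1}{-97 - 20} = 22 \left(1 + \left(1 - 12\right)\right)^{2} + \frac{1}{-117} = 22 \left(1 - 11\right)^{2} - \frac{1}{117} = 22 \left(-10\right)^{2} - \frac{1}{117} = 22 \cdot 100 - \frac{1}{117} = 2200 - \frac{1}{117} = \frac{257399}{117}$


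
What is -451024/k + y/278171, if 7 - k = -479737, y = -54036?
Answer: -9461577743/8340679264 ≈ -1.1344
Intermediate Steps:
k = 479744 (k = 7 - 1*(-479737) = 7 + 479737 = 479744)
-451024/k + y/278171 = -451024/479744 - 54036/278171 = -451024*1/479744 - 54036*1/278171 = -28189/29984 - 54036/278171 = -9461577743/8340679264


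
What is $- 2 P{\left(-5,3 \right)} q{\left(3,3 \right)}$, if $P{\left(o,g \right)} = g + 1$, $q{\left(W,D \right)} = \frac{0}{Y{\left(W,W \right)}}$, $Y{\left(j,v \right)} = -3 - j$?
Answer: $0$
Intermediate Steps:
$q{\left(W,D \right)} = 0$ ($q{\left(W,D \right)} = \frac{0}{-3 - W} = 0$)
$P{\left(o,g \right)} = 1 + g$
$- 2 P{\left(-5,3 \right)} q{\left(3,3 \right)} = - 2 \left(1 + 3\right) 0 = \left(-2\right) 4 \cdot 0 = \left(-8\right) 0 = 0$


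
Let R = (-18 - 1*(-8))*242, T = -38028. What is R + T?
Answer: -40448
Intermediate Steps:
R = -2420 (R = (-18 + 8)*242 = -10*242 = -2420)
R + T = -2420 - 38028 = -40448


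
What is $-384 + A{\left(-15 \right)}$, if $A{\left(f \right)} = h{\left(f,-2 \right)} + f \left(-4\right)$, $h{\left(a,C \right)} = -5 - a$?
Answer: $-314$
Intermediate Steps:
$A{\left(f \right)} = -5 - 5 f$ ($A{\left(f \right)} = \left(-5 - f\right) + f \left(-4\right) = \left(-5 - f\right) - 4 f = -5 - 5 f$)
$-384 + A{\left(-15 \right)} = -384 - -70 = -384 + \left(-5 + 75\right) = -384 + 70 = -314$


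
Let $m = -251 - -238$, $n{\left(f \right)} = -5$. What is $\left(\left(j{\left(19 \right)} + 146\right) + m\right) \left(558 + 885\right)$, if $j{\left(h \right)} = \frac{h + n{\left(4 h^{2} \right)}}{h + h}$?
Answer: $\frac{3656562}{19} \approx 1.9245 \cdot 10^{5}$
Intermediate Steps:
$m = -13$ ($m = -251 + 238 = -13$)
$j{\left(h \right)} = \frac{-5 + h}{2 h}$ ($j{\left(h \right)} = \frac{h - 5}{h + h} = \frac{-5 + h}{2 h}$)
$\left(\left(j{\left(19 \right)} + 146\right) + m\right) \left(558 + 885\right) = \left(\left(\frac{-5 + 19}{2 \cdot 19} + 146\right) - 13\right) \left(558 + 885\right) = \left(\left(\frac{1}{2} \cdot \frac{1}{19} \cdot 14 + 146\right) - 13\right) 1443 = \left(\left(\frac{7}{19} + 146\right) - 13\right) 1443 = \left(\frac{2781}{19} - 13\right) 1443 = \frac{2534}{19} \cdot 1443 = \frac{3656562}{19}$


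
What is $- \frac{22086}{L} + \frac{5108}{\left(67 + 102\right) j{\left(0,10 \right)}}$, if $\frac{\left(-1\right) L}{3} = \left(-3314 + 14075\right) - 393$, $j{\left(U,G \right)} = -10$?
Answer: $- \frac{1125499}{486720} \approx -2.3124$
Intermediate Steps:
$L = -31104$ ($L = - 3 \left(\left(-3314 + 14075\right) - 393\right) = - 3 \left(10761 - 393\right) = \left(-3\right) 10368 = -31104$)
$- \frac{22086}{L} + \frac{5108}{\left(67 + 102\right) j{\left(0,10 \right)}} = - \frac{22086}{-31104} + \frac{5108}{\left(67 + 102\right) \left(-10\right)} = \left(-22086\right) \left(- \frac{1}{31104}\right) + \frac{5108}{169 \left(-10\right)} = \frac{409}{576} + \frac{5108}{-1690} = \frac{409}{576} + 5108 \left(- \frac{1}{1690}\right) = \frac{409}{576} - \frac{2554}{845} = - \frac{1125499}{486720}$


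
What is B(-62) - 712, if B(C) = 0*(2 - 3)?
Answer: -712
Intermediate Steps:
B(C) = 0 (B(C) = 0*(-1) = 0)
B(-62) - 712 = 0 - 712 = -712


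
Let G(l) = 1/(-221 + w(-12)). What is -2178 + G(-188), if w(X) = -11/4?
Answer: -1949314/895 ≈ -2178.0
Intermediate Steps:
w(X) = -11/4 (w(X) = -11*¼ = -11/4)
G(l) = -4/895 (G(l) = 1/(-221 - 11/4) = 1/(-895/4) = -4/895)
-2178 + G(-188) = -2178 - 4/895 = -1949314/895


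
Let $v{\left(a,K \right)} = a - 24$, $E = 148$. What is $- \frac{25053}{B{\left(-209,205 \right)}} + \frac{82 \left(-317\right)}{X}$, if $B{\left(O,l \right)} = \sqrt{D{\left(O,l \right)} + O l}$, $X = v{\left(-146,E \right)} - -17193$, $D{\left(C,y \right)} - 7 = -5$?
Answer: $- \frac{25994}{17023} + \frac{8351 i \sqrt{42843}}{14281} \approx -1.527 + 121.04 i$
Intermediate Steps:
$D{\left(C,y \right)} = 2$ ($D{\left(C,y \right)} = 7 - 5 = 2$)
$v{\left(a,K \right)} = -24 + a$
$X = 17023$ ($X = \left(-24 - 146\right) - -17193 = -170 + 17193 = 17023$)
$B{\left(O,l \right)} = \sqrt{2 + O l}$
$- \frac{25053}{B{\left(-209,205 \right)}} + \frac{82 \left(-317\right)}{X} = - \frac{25053}{\sqrt{2 - 42845}} + \frac{82 \left(-317\right)}{17023} = - \frac{25053}{\sqrt{2 - 42845}} - \frac{25994}{17023} = - \frac{25053}{\sqrt{-42843}} - \frac{25994}{17023} = - \frac{25053}{i \sqrt{42843}} - \frac{25994}{17023} = - 25053 \left(- \frac{i \sqrt{42843}}{42843}\right) - \frac{25994}{17023} = \frac{8351 i \sqrt{42843}}{14281} - \frac{25994}{17023} = - \frac{25994}{17023} + \frac{8351 i \sqrt{42843}}{14281}$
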